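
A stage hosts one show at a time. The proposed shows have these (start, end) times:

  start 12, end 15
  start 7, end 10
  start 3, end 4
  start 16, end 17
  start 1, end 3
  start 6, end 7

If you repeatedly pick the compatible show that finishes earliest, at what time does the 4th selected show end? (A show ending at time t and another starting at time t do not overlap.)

10

Sort by end time and greedily take each interval whose start is ≥ the last chosen end.
Sorted by end: (1,3)  (3,4)  (6,7)  (7,10)  (12,15)  (16,17)
take (1,3); take (3,4); take (6,7); take (7,10); take (12,15); take (16,17).
Selected: (1,3) (3,4) (6,7) (7,10) (12,15) (16,17)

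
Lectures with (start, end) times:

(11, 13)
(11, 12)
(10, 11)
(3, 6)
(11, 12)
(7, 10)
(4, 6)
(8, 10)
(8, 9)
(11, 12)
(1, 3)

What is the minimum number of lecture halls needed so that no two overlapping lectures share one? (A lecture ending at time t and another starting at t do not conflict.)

Count concurrent intervals with a sweep; the peak is the room count.
Events (time:±→running): 1:+→1 3:-→0 3:+→1 4:+→2 6:-→1 6:-→0 7:+→1 8:+→2 8:+→3 9:-→2 10:-→1 10:-→0 10:+→1 11:-→0 11:+→1 11:+→2 11:+→3 11:+→4 … peak 4.

4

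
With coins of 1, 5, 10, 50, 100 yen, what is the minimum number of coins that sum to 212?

212 = 2×100 + 1×10 + 2×1
Total coins = 2 + 1 + 2 = 5

5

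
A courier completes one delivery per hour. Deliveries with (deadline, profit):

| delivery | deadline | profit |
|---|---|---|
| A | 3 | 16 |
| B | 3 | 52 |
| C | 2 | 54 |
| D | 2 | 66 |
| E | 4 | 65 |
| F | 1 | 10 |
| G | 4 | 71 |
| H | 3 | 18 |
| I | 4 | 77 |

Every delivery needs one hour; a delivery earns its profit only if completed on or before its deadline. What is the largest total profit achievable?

Take jobs in profit order; each goes to the latest open slot no later than its deadline.
By profit: I(d4,77), G(d4,71), D(d2,66), E(d4,65), C(d2,54), B(d3,52), H(d3,18), A(d3,16), F(d1,10)
I→slot 4; G→slot 3; D→slot 2; E→slot 1; C skipped; B skipped; H skipped; A skipped; F skipped.
Profit = 65 + 66 + 71 + 77 = 279

279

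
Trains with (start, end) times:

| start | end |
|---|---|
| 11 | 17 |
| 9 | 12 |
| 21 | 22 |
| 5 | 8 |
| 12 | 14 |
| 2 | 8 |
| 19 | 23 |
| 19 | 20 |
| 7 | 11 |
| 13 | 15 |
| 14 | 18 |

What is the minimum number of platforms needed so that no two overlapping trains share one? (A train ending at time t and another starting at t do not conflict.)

The answer is the maximum number of intervals overlapping at any instant.
Events (time:±→running): 2:+→1 5:+→2 7:+→3 … peak 3.

3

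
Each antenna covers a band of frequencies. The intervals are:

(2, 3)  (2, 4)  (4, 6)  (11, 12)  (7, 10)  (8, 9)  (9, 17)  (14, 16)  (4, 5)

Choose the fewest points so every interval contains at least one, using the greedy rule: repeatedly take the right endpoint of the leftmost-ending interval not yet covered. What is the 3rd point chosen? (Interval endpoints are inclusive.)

Sorted: [2,3] [2,4] [4,5] [4,6] [8,9] [7,10] [11,12] [14,16] [9,17]
{[2,3],[2,4]} hit by 3; {[4,5],[4,6]} hit by 5; {[8,9],[7,10]} hit by 9; {[11,12]} hit by 12; {[14,16],[9,17]} hit by 16.
Points: 3, 5, 9, 12, 16 (5 total).

9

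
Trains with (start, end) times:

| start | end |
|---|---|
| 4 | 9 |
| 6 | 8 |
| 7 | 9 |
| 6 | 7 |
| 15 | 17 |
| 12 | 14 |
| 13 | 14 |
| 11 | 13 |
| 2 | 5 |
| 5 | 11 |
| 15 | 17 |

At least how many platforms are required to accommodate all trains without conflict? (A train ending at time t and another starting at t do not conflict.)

4

The answer is the maximum number of intervals overlapping at any instant.
starts: [2, 4, 5, 6, 6, 7, 11, 12, 13, 15, 15]
ends:   [5, 7, 8, 9, 9, 11, 13, 14, 14, 17, 17]
s2→1 s4→2 e5→1 s5→2 s6→3 s6→4  — peak 4.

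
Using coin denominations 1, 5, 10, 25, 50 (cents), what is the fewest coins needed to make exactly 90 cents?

4

90 = 1×50 + 1×25 + 1×10 + 1×5
Total coins = 1 + 1 + 1 + 1 = 4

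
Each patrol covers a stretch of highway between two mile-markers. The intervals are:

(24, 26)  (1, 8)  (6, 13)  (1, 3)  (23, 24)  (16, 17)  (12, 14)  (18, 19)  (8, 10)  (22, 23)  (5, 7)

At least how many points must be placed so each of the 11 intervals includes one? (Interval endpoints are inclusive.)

By right end: [1,3]  [5,7]  [1,8]  [8,10]  [6,13]  [12,14]  [16,17]  [18,19]  [22,23]  [23,24]  [24,26]
[1,3] uncovered → point at 3; [5,7] uncovered → point at 7; [8,10] uncovered → point at 10; [12,14] uncovered → point at 14; [16,17] uncovered → point at 17; [18,19] uncovered → point at 19; [22,23] uncovered → point at 23; [24,26] uncovered → point at 26.
Points: 3, 7, 10, 14, 17, 19, 23, 26 (8 total).

8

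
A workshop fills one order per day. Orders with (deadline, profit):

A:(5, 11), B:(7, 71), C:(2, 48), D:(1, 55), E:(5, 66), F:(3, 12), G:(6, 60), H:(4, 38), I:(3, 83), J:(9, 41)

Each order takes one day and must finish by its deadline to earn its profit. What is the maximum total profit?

462

Sort by profit descending; place each in the latest free slot ≤ its deadline.
By profit: I(d3,83), B(d7,71), E(d5,66), G(d6,60), D(d1,55), C(d2,48), J(d9,41), H(d4,38), F(d3,12), A(d5,11)
I→slot 3; B→slot 7; E→slot 5; G→slot 6; D→slot 1; C→slot 2; J→slot 9; H→slot 4; F skipped; A skipped.
Profit = 55 + 48 + 83 + 38 + 66 + 60 + 71 + 41 = 462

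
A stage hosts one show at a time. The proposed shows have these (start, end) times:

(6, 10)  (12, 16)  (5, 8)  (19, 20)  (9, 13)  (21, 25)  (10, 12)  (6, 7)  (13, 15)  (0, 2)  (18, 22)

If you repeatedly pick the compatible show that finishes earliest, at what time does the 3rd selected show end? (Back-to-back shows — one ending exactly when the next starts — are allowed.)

Sorted by end: (0,2)  (6,7)  (5,8)  (6,10)  (10,12)  (9,13)  (13,15)  (12,16)  (19,20)  (18,22)  (21,25)
take (0,2); take (6,7); skip (5,8); skip (6,10); take (10,12); take (13,15); skip (12,16); take (19,20); take (21,25).
Selected: (0,2) (6,7) (10,12) (13,15) (19,20) (21,25)

12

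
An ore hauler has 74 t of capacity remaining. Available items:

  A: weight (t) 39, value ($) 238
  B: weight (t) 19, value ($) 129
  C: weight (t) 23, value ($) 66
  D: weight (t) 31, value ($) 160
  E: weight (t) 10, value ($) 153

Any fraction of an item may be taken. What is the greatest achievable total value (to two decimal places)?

Ratios (sorted): E 15.30, B 6.79, A 6.10, D 5.16, C 2.87
take E (10 @ 153); take B (19 @ 129); take A (39 @ 238); take 6/31 of D → 30.97. Capacity used 74/74.
Total value = 550.97

550.97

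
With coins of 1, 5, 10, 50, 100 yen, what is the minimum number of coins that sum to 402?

6

Use the largest denomination that fits, subtract, and repeat.
402 = 4×100 + 2×1
Total coins = 4 + 2 = 6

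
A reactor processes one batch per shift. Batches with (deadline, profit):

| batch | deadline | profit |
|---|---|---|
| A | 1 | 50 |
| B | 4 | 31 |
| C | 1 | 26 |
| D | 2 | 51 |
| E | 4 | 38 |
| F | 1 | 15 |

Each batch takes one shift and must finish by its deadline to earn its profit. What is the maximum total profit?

Sort by profit descending; place each in the latest free slot ≤ its deadline.
By profit: D(d2,51), A(d1,50), E(d4,38), B(d4,31), C(d1,26), F(d1,15)
D→slot 2; A→slot 1; E→slot 4; B→slot 3; C skipped; F skipped.
Profit = 50 + 51 + 31 + 38 = 170

170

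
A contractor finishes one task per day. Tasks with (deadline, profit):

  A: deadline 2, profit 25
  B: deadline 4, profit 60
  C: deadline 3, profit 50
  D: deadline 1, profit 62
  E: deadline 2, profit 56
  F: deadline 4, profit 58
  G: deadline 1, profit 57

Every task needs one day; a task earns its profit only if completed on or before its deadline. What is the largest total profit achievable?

236

By profit: D(d1,62), B(d4,60), F(d4,58), G(d1,57), E(d2,56), C(d3,50), A(d2,25)
D→slot 1; B→slot 4; F→slot 3; G skipped; E→slot 2; C skipped; A skipped.
Profit = 62 + 56 + 58 + 60 = 236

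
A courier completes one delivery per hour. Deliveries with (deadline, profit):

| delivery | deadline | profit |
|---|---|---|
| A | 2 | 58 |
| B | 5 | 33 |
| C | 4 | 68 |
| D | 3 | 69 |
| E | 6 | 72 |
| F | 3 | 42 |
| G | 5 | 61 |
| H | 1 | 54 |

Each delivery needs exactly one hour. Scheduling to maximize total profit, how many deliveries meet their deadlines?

6

Take jobs in profit order; each goes to the latest open slot no later than its deadline.
Profit order: E=72 D=69 C=68 G=61 A=58 H=54 F=42 B=33
Assign: E→slot 6, D→slot 3, C→slot 4, G→slot 5, A→slot 2, H→slot 1, F skipped, B skipped.
Slots: [1:H] [2:A] [3:D] [4:C] [5:G] [6:E]
6 of 8 scheduled.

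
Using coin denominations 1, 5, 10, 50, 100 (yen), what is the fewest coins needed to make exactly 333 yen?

333 − 3×100→33 − 3×10→3 − 3×1→0
Total coins = 3 + 3 + 3 = 9

9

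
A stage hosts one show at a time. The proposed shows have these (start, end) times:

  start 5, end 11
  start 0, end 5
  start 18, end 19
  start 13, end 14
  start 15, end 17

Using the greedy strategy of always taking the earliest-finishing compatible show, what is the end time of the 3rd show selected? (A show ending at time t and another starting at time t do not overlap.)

14

Order by finish time; keep every interval that doesn't clash with the previous kept one.
By end time: (0,5), (5,11), (13,14), (15,17), (18,19).
Pick (0,5); next start ≥ 5 → (5,11); next start ≥ 11 → (13,14); next start ≥ 14 → (15,17); next start ≥ 17 → (18,19).
Selected: (0,5) (5,11) (13,14) (15,17) (18,19)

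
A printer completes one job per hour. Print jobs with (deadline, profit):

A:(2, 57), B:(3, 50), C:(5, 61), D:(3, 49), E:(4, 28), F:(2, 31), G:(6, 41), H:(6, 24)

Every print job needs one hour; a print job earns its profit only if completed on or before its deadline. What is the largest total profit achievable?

Take jobs in profit order; each goes to the latest open slot no later than its deadline.
By profit: C(d5,61), A(d2,57), B(d3,50), D(d3,49), G(d6,41), F(d2,31), E(d4,28), H(d6,24)
C→slot 5; A→slot 2; B→slot 3; D→slot 1; G→slot 6; F skipped; E→slot 4; H skipped.
Profit = 49 + 57 + 50 + 28 + 61 + 41 = 286

286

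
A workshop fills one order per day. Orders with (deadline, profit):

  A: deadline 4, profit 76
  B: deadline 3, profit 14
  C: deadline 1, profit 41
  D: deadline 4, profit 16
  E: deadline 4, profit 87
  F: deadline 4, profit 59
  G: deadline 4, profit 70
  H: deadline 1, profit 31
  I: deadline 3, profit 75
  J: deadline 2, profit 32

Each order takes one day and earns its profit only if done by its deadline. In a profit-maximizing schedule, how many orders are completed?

Take jobs in profit order; each goes to the latest open slot no later than its deadline.
By profit: E(d4,87), A(d4,76), I(d3,75), G(d4,70), F(d4,59), C(d1,41), J(d2,32), H(d1,31), D(d4,16), B(d3,14)
E→slot 4; A→slot 3; I→slot 2; G→slot 1; F skipped; C skipped; J skipped; H skipped; D skipped; B skipped.
4 of 10 scheduled.

4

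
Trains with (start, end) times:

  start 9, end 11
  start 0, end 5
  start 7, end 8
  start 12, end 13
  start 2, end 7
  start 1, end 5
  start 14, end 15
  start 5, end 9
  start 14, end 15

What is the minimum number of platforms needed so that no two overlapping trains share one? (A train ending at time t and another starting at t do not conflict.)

3

The answer is the maximum number of intervals overlapping at any instant.
starts: [0, 1, 2, 5, 7, 9, 12, 14, 14]
ends:   [5, 5, 7, 8, 9, 11, 13, 15, 15]
s0→1 s1→2 s2→3  — peak 3.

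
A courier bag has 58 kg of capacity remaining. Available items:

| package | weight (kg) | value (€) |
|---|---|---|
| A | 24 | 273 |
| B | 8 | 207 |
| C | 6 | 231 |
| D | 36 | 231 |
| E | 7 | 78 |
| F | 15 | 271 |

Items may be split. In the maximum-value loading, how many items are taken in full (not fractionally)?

Ratios (sorted): C 38.50, B 25.88, F 18.07, A 11.38, E 11.14, D 6.42
take C (6 @ 231); take B (8 @ 207); take F (15 @ 271); take A (24 @ 273); take 5/7 of E → 55.71. Capacity used 58/58.
4 item(s) taken whole; one partial (take 5/7 of E).

4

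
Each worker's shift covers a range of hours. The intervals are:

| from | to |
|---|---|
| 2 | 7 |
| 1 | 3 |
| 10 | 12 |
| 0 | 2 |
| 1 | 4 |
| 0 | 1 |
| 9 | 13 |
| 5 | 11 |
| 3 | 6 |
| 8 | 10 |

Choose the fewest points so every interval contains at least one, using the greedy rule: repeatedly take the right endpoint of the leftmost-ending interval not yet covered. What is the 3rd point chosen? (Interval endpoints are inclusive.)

10

By right end: [0,1]  [0,2]  [1,3]  [1,4]  [3,6]  [2,7]  [8,10]  [5,11]  [10,12]  [9,13]
[0,1] uncovered → point at 1; [3,6] uncovered → point at 6; [8,10] uncovered → point at 10.
Points: 1, 6, 10 (3 total).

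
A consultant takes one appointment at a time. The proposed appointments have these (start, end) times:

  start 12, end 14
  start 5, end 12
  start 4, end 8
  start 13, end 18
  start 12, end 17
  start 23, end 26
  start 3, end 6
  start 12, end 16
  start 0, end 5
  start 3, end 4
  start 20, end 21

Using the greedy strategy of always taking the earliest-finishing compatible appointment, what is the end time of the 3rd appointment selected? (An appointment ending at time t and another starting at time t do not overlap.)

14

By end time: (3,4), (0,5), (3,6), (4,8), (5,12), (12,14), (12,16), (12,17), (13,18), (20,21), (23,26).
Pick (3,4); next start ≥ 4 → (4,8); next start ≥ 8 → (12,14); next start ≥ 14 → (20,21); next start ≥ 21 → (23,26).
Selected: (3,4) (4,8) (12,14) (20,21) (23,26)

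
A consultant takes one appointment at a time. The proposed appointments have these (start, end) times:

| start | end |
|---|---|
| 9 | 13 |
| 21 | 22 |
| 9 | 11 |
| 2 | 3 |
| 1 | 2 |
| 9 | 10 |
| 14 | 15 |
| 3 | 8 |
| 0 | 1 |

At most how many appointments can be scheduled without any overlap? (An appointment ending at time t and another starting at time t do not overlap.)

7

Sorted by end: (0,1)  (1,2)  (2,3)  (3,8)  (9,10)  (9,11)  (9,13)  (14,15)  (21,22)
take (0,1); take (1,2); take (2,3); take (3,8); take (9,10); skip (9,13); take (14,15); take (21,22).
Selected 7 appointments.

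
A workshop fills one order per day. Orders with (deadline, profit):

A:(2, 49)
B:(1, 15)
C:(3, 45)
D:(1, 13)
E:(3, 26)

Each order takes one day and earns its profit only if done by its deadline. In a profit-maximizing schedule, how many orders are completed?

3

Sort by profit descending; place each in the latest free slot ≤ its deadline.
Profit order: A=49 C=45 E=26 B=15 D=13
Assign: A→slot 2, C→slot 3, E→slot 1, B skipped, D skipped.
Slots: [1:E] [2:A] [3:C]
3 of 5 scheduled.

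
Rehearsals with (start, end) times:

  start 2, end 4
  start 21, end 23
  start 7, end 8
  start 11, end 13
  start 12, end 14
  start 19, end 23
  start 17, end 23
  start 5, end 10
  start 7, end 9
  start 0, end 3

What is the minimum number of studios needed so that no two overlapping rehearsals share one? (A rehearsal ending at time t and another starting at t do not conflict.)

Count concurrent intervals with a sweep; the peak is the room count.
starts: [0, 2, 5, 7, 7, 11, 12, 17, 19, 21]
ends:   [3, 4, 8, 9, 10, 13, 14, 23, 23, 23]
s0→1 s2→2 e3→1 e4→0 s5→1 s7→2 s7→3  — peak 3.

3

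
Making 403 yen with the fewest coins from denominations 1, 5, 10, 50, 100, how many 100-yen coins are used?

403 = 4×100 + 3×1
Count of 100: 4

4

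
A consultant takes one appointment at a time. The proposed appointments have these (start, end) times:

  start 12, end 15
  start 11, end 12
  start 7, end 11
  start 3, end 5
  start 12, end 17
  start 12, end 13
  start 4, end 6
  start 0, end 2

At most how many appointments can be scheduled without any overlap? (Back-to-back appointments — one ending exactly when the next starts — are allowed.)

5

Order by finish time; keep every interval that doesn't clash with the previous kept one.
By end time: (0,2), (3,5), (4,6), (7,11), (11,12), (12,13), (12,15), (12,17).
Pick (0,2); next start ≥ 2 → (3,5); next start ≥ 5 → (7,11); next start ≥ 11 → (11,12); next start ≥ 12 → (12,13).
Selected 5 appointments.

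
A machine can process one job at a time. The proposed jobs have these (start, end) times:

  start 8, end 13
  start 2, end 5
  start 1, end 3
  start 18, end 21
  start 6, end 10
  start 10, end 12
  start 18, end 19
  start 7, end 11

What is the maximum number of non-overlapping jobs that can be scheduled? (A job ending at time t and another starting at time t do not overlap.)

4

By end time: (1,3), (2,5), (6,10), (7,11), (10,12), (8,13), (18,19), (18,21).
Pick (1,3); next start ≥ 3 → (6,10); next start ≥ 10 → (10,12); next start ≥ 12 → (18,19).
Selected 4 jobs.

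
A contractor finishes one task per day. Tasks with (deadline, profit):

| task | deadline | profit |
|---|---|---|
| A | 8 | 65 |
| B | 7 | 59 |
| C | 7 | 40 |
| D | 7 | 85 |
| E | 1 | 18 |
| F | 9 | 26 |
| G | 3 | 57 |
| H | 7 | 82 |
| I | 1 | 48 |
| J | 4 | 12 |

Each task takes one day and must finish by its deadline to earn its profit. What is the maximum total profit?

474

Take jobs in profit order; each goes to the latest open slot no later than its deadline.
Profit order: D=85 H=82 A=65 B=59 G=57 I=48 C=40 F=26 E=18 J=12
Assign: D→slot 7, H→slot 6, A→slot 8, B→slot 5, G→slot 3, I→slot 1, C→slot 4, F→slot 9, E skipped, J→slot 2.
Slots: [1:I] [2:J] [3:G] [4:C] [5:B] [6:H] [7:D] [8:A] [9:F]
Profit = 48 + 12 + 57 + 40 + 59 + 82 + 85 + 65 + 26 = 474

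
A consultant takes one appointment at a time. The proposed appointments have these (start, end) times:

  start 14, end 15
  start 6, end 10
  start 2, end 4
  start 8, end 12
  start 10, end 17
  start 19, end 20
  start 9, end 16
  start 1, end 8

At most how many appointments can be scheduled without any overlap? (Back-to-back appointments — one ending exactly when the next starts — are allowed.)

4

Sorted by end: (2,4)  (1,8)  (6,10)  (8,12)  (14,15)  (9,16)  (10,17)  (19,20)
take (2,4); take (6,10); take (14,15); skip (9,16); take (19,20).
Selected 4 appointments.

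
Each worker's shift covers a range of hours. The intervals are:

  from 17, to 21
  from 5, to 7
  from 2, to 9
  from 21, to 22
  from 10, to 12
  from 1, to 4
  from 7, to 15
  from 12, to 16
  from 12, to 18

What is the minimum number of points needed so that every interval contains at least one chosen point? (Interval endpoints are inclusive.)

4

By right end: [1,4]  [5,7]  [2,9]  [10,12]  [7,15]  [12,16]  [12,18]  [17,21]  [21,22]
[1,4] uncovered → point at 4; [5,7] uncovered → point at 7; [10,12] uncovered → point at 12; [17,21] uncovered → point at 21.
Points: 4, 7, 12, 21 (4 total).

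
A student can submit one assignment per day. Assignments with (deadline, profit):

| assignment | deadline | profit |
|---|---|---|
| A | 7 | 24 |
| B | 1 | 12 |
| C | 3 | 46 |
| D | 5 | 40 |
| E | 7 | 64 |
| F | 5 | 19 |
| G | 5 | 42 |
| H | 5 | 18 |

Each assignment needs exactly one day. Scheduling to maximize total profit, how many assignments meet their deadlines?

7

Take jobs in profit order; each goes to the latest open slot no later than its deadline.
Profit order: E=64 C=46 G=42 D=40 A=24 F=19 H=18 B=12
Assign: E→slot 7, C→slot 3, G→slot 5, D→slot 4, A→slot 6, F→slot 2, H→slot 1, B skipped.
Slots: [1:H] [2:F] [3:C] [4:D] [5:G] [6:A] [7:E]
7 of 8 scheduled.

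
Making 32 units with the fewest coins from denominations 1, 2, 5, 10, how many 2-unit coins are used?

1

Use the largest denomination that fits, subtract, and repeat.
32 = 3×10 + 1×2
Count of 2: 1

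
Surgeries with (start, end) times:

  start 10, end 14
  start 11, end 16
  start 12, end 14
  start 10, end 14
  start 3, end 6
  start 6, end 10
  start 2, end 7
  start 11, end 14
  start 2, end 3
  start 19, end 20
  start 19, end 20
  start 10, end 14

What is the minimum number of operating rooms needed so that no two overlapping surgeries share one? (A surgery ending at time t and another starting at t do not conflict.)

6

The answer is the maximum number of intervals overlapping at any instant.
starts: [2, 2, 3, 6, 10, 10, 10, 11, 11, 12, 19, 19]
ends:   [3, 6, 7, 10, 14, 14, 14, 14, 14, 16, 20, 20]
s2→1 s2→2 e3→1 s3→2 e6→1 s6→2 e7→1 e10→0 s10→1 s10→2 s10→3 s11→4 s11→5 s12→6  — peak 6.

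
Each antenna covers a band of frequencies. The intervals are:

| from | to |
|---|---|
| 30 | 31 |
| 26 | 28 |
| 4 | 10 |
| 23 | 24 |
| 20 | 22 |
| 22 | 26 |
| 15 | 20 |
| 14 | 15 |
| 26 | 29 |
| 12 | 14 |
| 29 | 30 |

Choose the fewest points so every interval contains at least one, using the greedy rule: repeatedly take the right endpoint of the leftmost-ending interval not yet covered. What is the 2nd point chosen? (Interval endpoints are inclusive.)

14

Process intervals by earliest right end; each time one isn't hit yet, stab at its right endpoint.
By right end: [4,10]  [12,14]  [14,15]  [15,20]  [20,22]  [23,24]  [22,26]  [26,28]  [26,29]  [29,30]  [30,31]
[4,10] uncovered → point at 10; [12,14] uncovered → point at 14; [15,20] uncovered → point at 20; [23,24] uncovered → point at 24; [26,28] uncovered → point at 28; [29,30] uncovered → point at 30.
Points: 10, 14, 20, 24, 28, 30 (6 total).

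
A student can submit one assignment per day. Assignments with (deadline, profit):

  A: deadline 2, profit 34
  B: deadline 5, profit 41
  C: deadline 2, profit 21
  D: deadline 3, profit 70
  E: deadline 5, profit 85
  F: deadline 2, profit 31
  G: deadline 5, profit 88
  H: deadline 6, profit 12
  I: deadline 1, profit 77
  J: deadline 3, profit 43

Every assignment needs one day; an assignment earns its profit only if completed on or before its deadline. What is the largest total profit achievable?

Take jobs in profit order; each goes to the latest open slot no later than its deadline.
Profit order: G=88 E=85 I=77 D=70 J=43 B=41 A=34 F=31 C=21 H=12
Assign: G→slot 5, E→slot 4, I→slot 1, D→slot 3, J→slot 2, B skipped, A skipped, F skipped, C skipped, H→slot 6.
Slots: [1:I] [2:J] [3:D] [4:E] [5:G] [6:H]
Profit = 77 + 43 + 70 + 85 + 88 + 12 = 375

375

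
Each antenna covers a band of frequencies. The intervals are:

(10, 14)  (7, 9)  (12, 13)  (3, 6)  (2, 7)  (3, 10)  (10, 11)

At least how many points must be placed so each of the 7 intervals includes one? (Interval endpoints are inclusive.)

Process intervals by earliest right end; each time one isn't hit yet, stab at its right endpoint.
By right end: [3,6]  [2,7]  [7,9]  [3,10]  [10,11]  [12,13]  [10,14]
[3,6] uncovered → point at 6; [7,9] uncovered → point at 9; [10,11] uncovered → point at 11; [12,13] uncovered → point at 13.
Points: 6, 9, 11, 13 (4 total).

4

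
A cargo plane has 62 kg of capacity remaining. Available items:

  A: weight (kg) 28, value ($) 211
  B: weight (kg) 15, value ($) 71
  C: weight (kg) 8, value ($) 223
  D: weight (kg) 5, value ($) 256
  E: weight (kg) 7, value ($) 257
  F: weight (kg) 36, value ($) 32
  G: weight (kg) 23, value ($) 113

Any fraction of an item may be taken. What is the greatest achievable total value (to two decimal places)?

Ratios (sorted): D 51.20, E 36.71, C 27.88, A 7.54, G 4.91, B 4.73, F 0.89
take D (5 @ 256); take E (7 @ 257); take C (8 @ 223); take A (28 @ 211); take 14/23 of G → 68.78. Capacity used 62/62.
Total value = 1015.78

1015.78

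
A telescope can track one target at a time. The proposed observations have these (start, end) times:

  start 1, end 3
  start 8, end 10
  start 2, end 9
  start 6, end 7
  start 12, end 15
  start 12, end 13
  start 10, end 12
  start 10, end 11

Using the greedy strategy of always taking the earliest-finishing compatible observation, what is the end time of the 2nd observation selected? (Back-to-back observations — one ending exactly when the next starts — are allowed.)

Order by finish time; keep every interval that doesn't clash with the previous kept one.
By end time: (1,3), (6,7), (2,9), (8,10), (10,11), (10,12), (12,13), (12,15).
Pick (1,3); next start ≥ 3 → (6,7); next start ≥ 7 → (8,10); next start ≥ 10 → (10,11); next start ≥ 11 → (12,13).
Selected: (1,3) (6,7) (8,10) (10,11) (12,13)

7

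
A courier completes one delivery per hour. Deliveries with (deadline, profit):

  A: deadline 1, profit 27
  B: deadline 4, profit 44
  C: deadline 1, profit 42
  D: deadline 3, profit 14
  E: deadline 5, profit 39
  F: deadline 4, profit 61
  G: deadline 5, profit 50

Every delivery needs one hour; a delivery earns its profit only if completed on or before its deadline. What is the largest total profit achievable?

Sort by profit descending; place each in the latest free slot ≤ its deadline.
By profit: F(d4,61), G(d5,50), B(d4,44), C(d1,42), E(d5,39), A(d1,27), D(d3,14)
F→slot 4; G→slot 5; B→slot 3; C→slot 1; E→slot 2; A skipped; D skipped.
Profit = 42 + 39 + 44 + 61 + 50 = 236

236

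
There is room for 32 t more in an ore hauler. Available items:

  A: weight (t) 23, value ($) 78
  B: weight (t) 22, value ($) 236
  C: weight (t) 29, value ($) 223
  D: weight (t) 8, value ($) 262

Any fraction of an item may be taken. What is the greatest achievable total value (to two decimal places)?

Greedy by value/weight ratio, highest first.
Ratios (sorted): D 32.75, B 10.73, C 7.69, A 3.39
take D (8 @ 262); take B (22 @ 236); take 2/29 of C → 15.38. Capacity used 32/32.
Total value = 513.38

513.38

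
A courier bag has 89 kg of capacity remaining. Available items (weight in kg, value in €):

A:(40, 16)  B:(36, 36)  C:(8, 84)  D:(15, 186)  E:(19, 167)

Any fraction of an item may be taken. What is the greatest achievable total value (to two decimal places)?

477.40

Greedy by value/weight ratio, highest first.
Order: D (186/15=12.40) > C (84/8=10.50) > E (167/19=8.79) > B (36/36=1.00) > A (16/40=0.40)
Fill: take D (15 @ 186) → take C (8 @ 84) → take E (19 @ 167) → take B (36 @ 36) → take 11/40 of A → 4.40; 89/89 used.
Total value = 477.40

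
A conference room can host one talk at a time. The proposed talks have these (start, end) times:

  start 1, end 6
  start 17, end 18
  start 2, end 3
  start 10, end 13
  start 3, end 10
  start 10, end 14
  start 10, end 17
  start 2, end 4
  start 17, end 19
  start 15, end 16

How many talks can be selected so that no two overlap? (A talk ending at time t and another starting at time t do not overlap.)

5

Sort by end time and greedily take each interval whose start is ≥ the last chosen end.
By end time: (2,3), (2,4), (1,6), (3,10), (10,13), (10,14), (15,16), (10,17), (17,18), (17,19).
Pick (2,3); next start ≥ 3 → (3,10); next start ≥ 10 → (10,13); next start ≥ 13 → (15,16); next start ≥ 16 → (17,18).
Selected 5 talks.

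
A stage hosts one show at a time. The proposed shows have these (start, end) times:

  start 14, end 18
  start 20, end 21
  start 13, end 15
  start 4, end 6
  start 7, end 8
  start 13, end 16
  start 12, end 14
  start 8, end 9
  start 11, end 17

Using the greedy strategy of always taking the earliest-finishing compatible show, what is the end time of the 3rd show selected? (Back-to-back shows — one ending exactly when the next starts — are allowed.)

Sort by end time and greedily take each interval whose start is ≥ the last chosen end.
Sorted by end: (4,6)  (7,8)  (8,9)  (12,14)  (13,15)  (13,16)  (11,17)  (14,18)  (20,21)
take (4,6); take (7,8); take (8,9); take (12,14); take (14,18); take (20,21).
Selected: (4,6) (7,8) (8,9) (12,14) (14,18) (20,21)

9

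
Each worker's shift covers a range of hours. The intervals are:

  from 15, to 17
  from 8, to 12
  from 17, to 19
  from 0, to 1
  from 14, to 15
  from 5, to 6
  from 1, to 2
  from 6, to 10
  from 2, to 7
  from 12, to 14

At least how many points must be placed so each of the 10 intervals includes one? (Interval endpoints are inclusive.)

5

Sorted: [0,1] [1,2] [5,6] [2,7] [6,10] [8,12] [12,14] [14,15] [15,17] [17,19]
{[0,1],[1,2]} hit by 1; {[5,6],[2,7],[6,10]} hit by 6; {[8,12],[12,14]} hit by 12; {[14,15],[15,17]} hit by 15; {[17,19]} hit by 19.
Points: 1, 6, 12, 15, 19 (5 total).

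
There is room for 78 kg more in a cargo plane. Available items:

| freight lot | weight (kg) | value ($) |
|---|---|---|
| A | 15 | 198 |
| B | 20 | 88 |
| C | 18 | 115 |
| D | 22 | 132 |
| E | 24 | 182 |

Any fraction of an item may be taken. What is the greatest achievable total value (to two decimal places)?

Ratios (sorted): A 13.20, E 7.58, C 6.39, D 6.00, B 4.40
take A (15 @ 198); take E (24 @ 182); take C (18 @ 115); take 21/22 of D → 126.00. Capacity used 78/78.
Total value = 621.00

621.00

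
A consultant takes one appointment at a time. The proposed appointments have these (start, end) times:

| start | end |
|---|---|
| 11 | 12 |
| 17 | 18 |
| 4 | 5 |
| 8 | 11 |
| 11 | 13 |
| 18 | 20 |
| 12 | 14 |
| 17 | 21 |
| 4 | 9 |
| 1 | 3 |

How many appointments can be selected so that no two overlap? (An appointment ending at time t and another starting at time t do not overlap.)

Order by finish time; keep every interval that doesn't clash with the previous kept one.
By end time: (1,3), (4,5), (4,9), (8,11), (11,12), (11,13), (12,14), (17,18), (18,20), (17,21).
Pick (1,3); next start ≥ 3 → (4,5); next start ≥ 5 → (8,11); next start ≥ 11 → (11,12); next start ≥ 12 → (12,14); next start ≥ 14 → (17,18); next start ≥ 18 → (18,20).
Selected 7 appointments.

7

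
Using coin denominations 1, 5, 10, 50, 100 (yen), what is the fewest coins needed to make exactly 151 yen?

3

Use the largest denomination that fits, subtract, and repeat.
151 − 1×100→51 − 1×50→1 − 1×1→0
Total coins = 1 + 1 + 1 = 3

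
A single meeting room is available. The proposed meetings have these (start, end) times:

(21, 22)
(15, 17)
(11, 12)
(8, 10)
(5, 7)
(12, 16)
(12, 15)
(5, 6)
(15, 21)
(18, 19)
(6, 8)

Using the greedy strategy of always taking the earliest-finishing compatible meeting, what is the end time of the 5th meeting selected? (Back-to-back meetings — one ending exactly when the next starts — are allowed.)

Order by finish time; keep every interval that doesn't clash with the previous kept one.
By end time: (5,6), (5,7), (6,8), (8,10), (11,12), (12,15), (12,16), (15,17), (18,19), (15,21), (21,22).
Pick (5,6); next start ≥ 6 → (6,8); next start ≥ 8 → (8,10); next start ≥ 10 → (11,12); next start ≥ 12 → (12,15); next start ≥ 15 → (15,17); next start ≥ 17 → (18,19); next start ≥ 19 → (21,22).
Selected: (5,6) (6,8) (8,10) (11,12) (12,15) (15,17) (18,19) (21,22)

15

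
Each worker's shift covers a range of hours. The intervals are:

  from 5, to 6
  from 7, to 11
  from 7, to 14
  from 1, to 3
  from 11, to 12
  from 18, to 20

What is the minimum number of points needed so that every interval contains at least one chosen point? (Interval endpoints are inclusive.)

Sort by right endpoint; whenever an interval is uncovered, place a point at its right end.
Sorted: [1,3] [5,6] [7,11] [11,12] [7,14] [18,20]
{[1,3]} hit by 3; {[5,6]} hit by 6; {[7,11],[11,12],[7,14]} hit by 11; {[18,20]} hit by 20.
Points: 3, 6, 11, 20 (4 total).

4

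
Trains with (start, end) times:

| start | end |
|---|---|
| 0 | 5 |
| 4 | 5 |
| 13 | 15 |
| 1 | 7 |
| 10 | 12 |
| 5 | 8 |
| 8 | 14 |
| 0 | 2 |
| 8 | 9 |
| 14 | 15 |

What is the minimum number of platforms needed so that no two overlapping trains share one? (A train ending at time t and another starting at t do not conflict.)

Count concurrent intervals with a sweep; the peak is the room count.
Events (time:±→running): 0:+→1 0:+→2 1:+→3 … peak 3.

3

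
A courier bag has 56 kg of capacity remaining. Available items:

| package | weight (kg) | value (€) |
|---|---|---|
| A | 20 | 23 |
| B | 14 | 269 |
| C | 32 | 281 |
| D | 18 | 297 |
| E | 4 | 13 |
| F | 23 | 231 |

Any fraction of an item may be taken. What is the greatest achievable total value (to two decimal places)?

805.78

Greedy by value/weight ratio, highest first.
Ratios (sorted): B 19.21, D 16.50, F 10.04, C 8.78, E 3.25, A 1.15
take B (14 @ 269); take D (18 @ 297); take F (23 @ 231); take 1/32 of C → 8.78. Capacity used 56/56.
Total value = 805.78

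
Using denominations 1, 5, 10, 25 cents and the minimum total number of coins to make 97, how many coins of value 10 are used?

2

97 = 3×25 + 2×10 + 2×1
Count of 10: 2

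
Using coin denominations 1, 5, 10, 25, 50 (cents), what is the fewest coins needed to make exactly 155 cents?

Greedy: take as many of the largest coin as possible, then repeat with the remainder.
155 = 3×50 + 1×5
Total coins = 3 + 1 = 4

4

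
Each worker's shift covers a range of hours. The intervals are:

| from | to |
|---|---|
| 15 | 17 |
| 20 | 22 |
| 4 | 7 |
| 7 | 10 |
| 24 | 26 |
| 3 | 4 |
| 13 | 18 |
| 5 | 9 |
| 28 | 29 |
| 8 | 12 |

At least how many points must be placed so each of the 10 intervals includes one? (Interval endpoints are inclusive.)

6

Sorted: [3,4] [4,7] [5,9] [7,10] [8,12] [15,17] [13,18] [20,22] [24,26] [28,29]
{[3,4],[4,7]} hit by 4; {[5,9],[7,10],[8,12]} hit by 9; {[15,17],[13,18]} hit by 17; {[20,22]} hit by 22; {[24,26]} hit by 26; {[28,29]} hit by 29.
Points: 4, 9, 17, 22, 26, 29 (6 total).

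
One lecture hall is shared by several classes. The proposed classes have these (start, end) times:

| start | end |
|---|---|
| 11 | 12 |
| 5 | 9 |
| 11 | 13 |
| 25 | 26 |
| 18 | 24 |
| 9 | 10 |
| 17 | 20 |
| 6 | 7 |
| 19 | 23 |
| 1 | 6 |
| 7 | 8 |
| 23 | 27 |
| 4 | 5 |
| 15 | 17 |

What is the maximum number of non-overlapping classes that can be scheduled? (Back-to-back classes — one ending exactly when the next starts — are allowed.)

Sorted by end: (4,5)  (1,6)  (6,7)  (7,8)  (5,9)  (9,10)  (11,12)  (11,13)  (15,17)  (17,20)  (19,23)  (18,24)  (25,26)  (23,27)
take (4,5); take (6,7); take (7,8); take (9,10); take (11,12); skip (11,13); take (15,17); take (17,20); take (25,26); skip (23,27).
Selected 8 classes.

8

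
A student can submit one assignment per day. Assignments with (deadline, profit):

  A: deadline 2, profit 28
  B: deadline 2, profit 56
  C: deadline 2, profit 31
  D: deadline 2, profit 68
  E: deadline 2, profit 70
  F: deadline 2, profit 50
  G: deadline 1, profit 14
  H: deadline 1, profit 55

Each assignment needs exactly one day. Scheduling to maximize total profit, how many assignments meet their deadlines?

Profit order: E=70 D=68 B=56 H=55 F=50 C=31 A=28 G=14
Assign: E→slot 2, D→slot 1, B skipped, H skipped, F skipped, C skipped, A skipped, G skipped.
Slots: [1:D] [2:E]
2 of 8 scheduled.

2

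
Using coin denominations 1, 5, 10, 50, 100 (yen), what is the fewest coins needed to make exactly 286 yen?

Greedy: take as many of the largest coin as possible, then repeat with the remainder.
286 − 2×100→86 − 1×50→36 − 3×10→6 − 1×5→1 − 1×1→0
Total coins = 2 + 1 + 3 + 1 + 1 = 8

8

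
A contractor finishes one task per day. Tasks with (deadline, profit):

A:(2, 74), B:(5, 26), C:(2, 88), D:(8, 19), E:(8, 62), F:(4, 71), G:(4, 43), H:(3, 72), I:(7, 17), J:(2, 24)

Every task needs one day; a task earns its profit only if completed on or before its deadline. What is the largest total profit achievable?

429

Sort by profit descending; place each in the latest free slot ≤ its deadline.
By profit: C(d2,88), A(d2,74), H(d3,72), F(d4,71), E(d8,62), G(d4,43), B(d5,26), J(d2,24), D(d8,19), I(d7,17)
C→slot 2; A→slot 1; H→slot 3; F→slot 4; E→slot 8; G skipped; B→slot 5; J skipped; D→slot 7; I→slot 6.
Profit = 74 + 88 + 72 + 71 + 26 + 17 + 19 + 62 = 429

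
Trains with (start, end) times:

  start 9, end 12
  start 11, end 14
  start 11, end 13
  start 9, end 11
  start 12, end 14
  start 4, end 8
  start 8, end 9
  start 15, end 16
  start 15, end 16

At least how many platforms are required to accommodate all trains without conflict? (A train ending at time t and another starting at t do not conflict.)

3

The answer is the maximum number of intervals overlapping at any instant.
Events (time:±→running): 4:+→1 8:-→0 8:+→1 9:-→0 9:+→1 9:+→2 11:-→1 11:+→2 11:+→3 … peak 3.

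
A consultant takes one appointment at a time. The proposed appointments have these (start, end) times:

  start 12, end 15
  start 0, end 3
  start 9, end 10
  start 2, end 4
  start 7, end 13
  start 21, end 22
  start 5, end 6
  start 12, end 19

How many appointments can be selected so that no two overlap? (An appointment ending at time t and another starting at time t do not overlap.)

5

By end time: (0,3), (2,4), (5,6), (9,10), (7,13), (12,15), (12,19), (21,22).
Pick (0,3); next start ≥ 3 → (5,6); next start ≥ 6 → (9,10); next start ≥ 10 → (12,15); next start ≥ 15 → (21,22).
Selected 5 appointments.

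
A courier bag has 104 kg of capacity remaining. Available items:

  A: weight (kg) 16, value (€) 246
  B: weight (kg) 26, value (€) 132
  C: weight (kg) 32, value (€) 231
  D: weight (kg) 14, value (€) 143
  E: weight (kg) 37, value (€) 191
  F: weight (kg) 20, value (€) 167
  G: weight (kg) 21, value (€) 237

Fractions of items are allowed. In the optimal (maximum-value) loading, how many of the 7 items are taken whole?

Greedy by value/weight ratio, highest first.
Order: A (246/16=15.38) > G (237/21=11.29) > D (143/14=10.21) > F (167/20=8.35) > C (231/32=7.22) > E (191/37=5.16) > B (132/26=5.08)
Fill: take A (16 @ 246) → take G (21 @ 237) → take D (14 @ 143) → take F (20 @ 167) → take C (32 @ 231) → take 1/37 of E → 5.16; 104/104 used.
5 item(s) taken whole; one partial (take 1/37 of E).

5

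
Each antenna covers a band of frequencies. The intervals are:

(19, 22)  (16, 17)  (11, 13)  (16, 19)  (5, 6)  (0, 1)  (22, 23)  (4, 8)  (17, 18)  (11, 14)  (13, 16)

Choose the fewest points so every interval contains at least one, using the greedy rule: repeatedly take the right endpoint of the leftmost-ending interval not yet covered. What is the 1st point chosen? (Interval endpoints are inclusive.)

Sorted: [0,1] [5,6] [4,8] [11,13] [11,14] [13,16] [16,17] [17,18] [16,19] [19,22] [22,23]
{[0,1]} hit by 1; {[5,6],[4,8]} hit by 6; {[11,13],[11,14],[13,16]} hit by 13; {[16,17],[17,18],[16,19]} hit by 17; {[19,22],[22,23]} hit by 22.
Points: 1, 6, 13, 17, 22 (5 total).

1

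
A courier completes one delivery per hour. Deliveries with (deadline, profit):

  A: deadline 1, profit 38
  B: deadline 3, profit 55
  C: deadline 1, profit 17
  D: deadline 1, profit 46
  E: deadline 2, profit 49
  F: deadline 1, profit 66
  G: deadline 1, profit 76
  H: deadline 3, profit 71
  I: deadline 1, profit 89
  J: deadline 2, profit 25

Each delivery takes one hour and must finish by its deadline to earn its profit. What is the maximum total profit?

Sort by profit descending; place each in the latest free slot ≤ its deadline.
Profit order: I=89 G=76 H=71 F=66 B=55 E=49 D=46 A=38 J=25 C=17
Assign: I→slot 1, G skipped, H→slot 3, F skipped, B→slot 2, E skipped, D skipped, A skipped, J skipped, C skipped.
Slots: [1:I] [2:B] [3:H]
Profit = 89 + 55 + 71 = 215

215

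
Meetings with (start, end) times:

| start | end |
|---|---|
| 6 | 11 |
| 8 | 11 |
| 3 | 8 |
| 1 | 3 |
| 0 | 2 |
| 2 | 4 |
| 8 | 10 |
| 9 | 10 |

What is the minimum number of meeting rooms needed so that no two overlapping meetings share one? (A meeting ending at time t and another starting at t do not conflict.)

4

Count concurrent intervals with a sweep; the peak is the room count.
Events (time:±→running): 0:+→1 1:+→2 2:-→1 2:+→2 3:-→1 3:+→2 4:-→1 6:+→2 8:-→1 8:+→2 8:+→3 9:+→4 … peak 4.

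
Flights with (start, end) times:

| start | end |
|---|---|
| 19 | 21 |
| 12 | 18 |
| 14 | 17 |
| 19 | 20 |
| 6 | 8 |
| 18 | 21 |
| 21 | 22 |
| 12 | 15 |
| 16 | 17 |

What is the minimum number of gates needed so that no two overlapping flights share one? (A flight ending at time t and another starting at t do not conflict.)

Count concurrent intervals with a sweep; the peak is the room count.
Events (time:±→running): 6:+→1 8:-→0 12:+→1 12:+→2 14:+→3 … peak 3.

3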